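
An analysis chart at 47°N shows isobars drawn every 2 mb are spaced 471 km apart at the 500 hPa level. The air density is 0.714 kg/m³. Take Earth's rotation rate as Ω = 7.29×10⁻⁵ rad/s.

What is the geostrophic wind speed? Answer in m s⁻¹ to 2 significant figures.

Coriolis parameter at 47°N:
f = 2Ω sin φ = 2 × 7.29×10⁻⁵ × sin 47° = 1.07×10⁻⁴ s⁻¹
Pressure gradient: |∂P/∂n| = 200 Pa / 471000 m = 4.25×10⁻⁴ Pa/m
Geostrophic balance (pressure-gradient force = Coriolis force):
V_g = (1/(fρ)) |∂P/∂n| = 4.25×10⁻⁴ / (1.07×10⁻⁴ × 0.714) = 5.58 m/s

5.6 m s⁻¹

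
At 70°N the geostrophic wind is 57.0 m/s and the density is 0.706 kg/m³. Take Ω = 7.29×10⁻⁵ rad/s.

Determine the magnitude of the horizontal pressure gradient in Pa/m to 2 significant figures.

Coriolis parameter at 70°N:
f = 2Ω sin φ = 2 × 7.29×10⁻⁵ × sin 70° = 1.37×10⁻⁴ s⁻¹
Geostrophic balance rearranged: |∂P/∂n| = f ρ V_g
|∂P/∂n| = 1.37×10⁻⁴ × 0.706 × 57.0 = 5.51×10⁻³ Pa/m

5.5×10⁻³ Pa/m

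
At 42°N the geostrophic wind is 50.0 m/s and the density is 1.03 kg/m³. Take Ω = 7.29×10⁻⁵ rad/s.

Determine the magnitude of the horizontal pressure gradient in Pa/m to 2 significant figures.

Coriolis parameter at 42°N:
f = 2Ω sin φ = 2 × 7.29×10⁻⁵ × sin 42° = 9.76×10⁻⁵ s⁻¹
Geostrophic balance rearranged: |∂P/∂n| = f ρ V_g
|∂P/∂n| = 9.76×10⁻⁵ × 1.03 × 50.0 = 5.02×10⁻³ Pa/m

5.0×10⁻³ Pa/m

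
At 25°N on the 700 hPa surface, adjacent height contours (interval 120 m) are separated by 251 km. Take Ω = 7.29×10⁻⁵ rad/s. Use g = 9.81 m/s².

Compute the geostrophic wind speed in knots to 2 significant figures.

150 knots

Coriolis parameter at 25°N:
f = 2Ω sin φ = 2 × 7.29×10⁻⁵ × sin 25° = 6.16×10⁻⁵ s⁻¹
Height gradient: |∂Z/∂n| = 120 m / 251000 m = 4.78×10⁻⁴
On a pressure surface, geostrophic balance gives V_g = (g/f)|∂Z/∂n|:
V_g = 9.81 × 4.78×10⁻⁴ / 6.16×10⁻⁵ = 76.1 m/s
Converting: 76.1 m/s × 1.944 = 150 knots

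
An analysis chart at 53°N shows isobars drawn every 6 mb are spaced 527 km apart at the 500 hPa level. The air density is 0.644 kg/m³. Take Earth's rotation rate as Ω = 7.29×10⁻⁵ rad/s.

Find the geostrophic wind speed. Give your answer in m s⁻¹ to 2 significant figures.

Coriolis parameter at 53°N:
f = 2Ω sin φ = 2 × 7.29×10⁻⁵ × sin 53° = 1.16×10⁻⁴ s⁻¹
Pressure gradient: |∂P/∂n| = 600 Pa / 527000 m = 1.14×10⁻³ Pa/m
Geostrophic balance (pressure-gradient force = Coriolis force):
V_g = (1/(fρ)) |∂P/∂n| = 1.14×10⁻³ / (1.16×10⁻⁴ × 0.644) = 15.2 m/s

15 m s⁻¹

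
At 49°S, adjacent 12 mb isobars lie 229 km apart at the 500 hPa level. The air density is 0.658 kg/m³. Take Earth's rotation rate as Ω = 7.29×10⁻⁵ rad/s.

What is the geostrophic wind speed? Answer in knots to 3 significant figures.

141 knots

Coriolis parameter at 49°S:
f = 2Ω sin φ = 2 × 7.29×10⁻⁵ × sin 49° = 1.10×10⁻⁴ s⁻¹
Pressure gradient: |∂P/∂n| = 1200 Pa / 229000 m = 5.24×10⁻³ Pa/m
Geostrophic balance (pressure-gradient force = Coriolis force):
V_g = (1/(fρ)) |∂P/∂n| = 5.24×10⁻³ / (1.10×10⁻⁴ × 0.658) = 72.4 m/s
Converting: 72.4 m/s × 1.944 = 141 knots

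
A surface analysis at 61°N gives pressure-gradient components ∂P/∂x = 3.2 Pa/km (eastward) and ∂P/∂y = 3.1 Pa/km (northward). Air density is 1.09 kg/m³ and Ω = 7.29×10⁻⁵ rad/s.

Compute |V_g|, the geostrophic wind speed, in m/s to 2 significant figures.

32 m/s

Coriolis parameter at 61°N:
f = 2Ω sin φ = 2 × 7.29×10⁻⁵ × sin 61° = 1.28×10⁻⁴ s⁻¹
Component geostrophic relations (x east, y north):
u_g = −(1/(fρ)) ∂P/∂y,  v_g = (1/(fρ)) ∂P/∂x
u_g = −(3.1×10⁻³)/(1.28×10⁻⁴ × 1.09) = −22.3 m/s;  v_g = (3.2×10⁻³)/(1.28×10⁻⁴ × 1.09) = 23.0 m/s
|V_g| = √(u_g² + v_g²) = 32.1 m/s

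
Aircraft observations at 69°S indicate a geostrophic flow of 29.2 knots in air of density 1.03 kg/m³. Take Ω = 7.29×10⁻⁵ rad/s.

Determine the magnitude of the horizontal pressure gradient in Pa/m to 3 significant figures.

2.11×10⁻³ Pa/m

Coriolis parameter at 69°S:
f = 2Ω sin φ = 2 × 7.29×10⁻⁵ × sin 69° = 1.36×10⁻⁴ s⁻¹
Wind speed in SI: 29.2 knots = 15.0 m/s
Geostrophic balance rearranged: |∂P/∂n| = f ρ V_g
|∂P/∂n| = 1.36×10⁻⁴ × 1.03 × 15.0 = 2.11×10⁻³ Pa/m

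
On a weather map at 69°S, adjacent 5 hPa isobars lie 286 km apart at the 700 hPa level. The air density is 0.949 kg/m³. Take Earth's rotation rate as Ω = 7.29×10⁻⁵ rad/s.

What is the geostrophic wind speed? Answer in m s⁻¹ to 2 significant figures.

Coriolis parameter at 69°S:
f = 2Ω sin φ = 2 × 7.29×10⁻⁵ × sin 69° = 1.36×10⁻⁴ s⁻¹
Pressure gradient: |∂P/∂n| = 500 Pa / 286000 m = 1.75×10⁻³ Pa/m
Geostrophic balance (pressure-gradient force = Coriolis force):
V_g = (1/(fρ)) |∂P/∂n| = 1.75×10⁻³ / (1.36×10⁻⁴ × 0.949) = 13.5 m/s

14 m s⁻¹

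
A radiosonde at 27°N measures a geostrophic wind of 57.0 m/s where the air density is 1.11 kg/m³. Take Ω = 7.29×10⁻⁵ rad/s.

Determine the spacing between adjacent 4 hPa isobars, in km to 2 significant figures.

96 km

Coriolis parameter at 27°N:
f = 2Ω sin φ = 2 × 7.29×10⁻⁵ × sin 27° = 6.62×10⁻⁵ s⁻¹
Geostrophic balance rearranged: |∂P/∂n| = f ρ V_g
|∂P/∂n| = 6.62×10⁻⁵ × 1.11 × 57.0 = 4.19×10⁻³ Pa/m
Isobar spacing: Δn = ΔP/|∂P/∂n| = 400 Pa / 4.19×10⁻³ Pa/m = 95512 m ≈ 96 km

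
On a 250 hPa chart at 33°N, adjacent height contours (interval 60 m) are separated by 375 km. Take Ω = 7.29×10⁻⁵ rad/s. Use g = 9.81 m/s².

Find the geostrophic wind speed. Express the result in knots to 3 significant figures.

Coriolis parameter at 33°N:
f = 2Ω sin φ = 2 × 7.29×10⁻⁵ × sin 33° = 7.94×10⁻⁵ s⁻¹
Height gradient: |∂Z/∂n| = 60 m / 375000 m = 1.60×10⁻⁴
On a pressure surface, geostrophic balance gives V_g = (g/f)|∂Z/∂n|:
V_g = 9.81 × 1.60×10⁻⁴ / 7.94×10⁻⁵ = 19.8 m/s
Converting: 19.8 m/s × 1.944 = 38.4 knots

38.4 knots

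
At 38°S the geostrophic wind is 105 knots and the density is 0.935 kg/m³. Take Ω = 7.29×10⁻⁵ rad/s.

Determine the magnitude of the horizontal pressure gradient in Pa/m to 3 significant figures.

Coriolis parameter at 38°S:
f = 2Ω sin φ = 2 × 7.29×10⁻⁵ × sin 38° = 8.98×10⁻⁵ s⁻¹
Wind speed in SI: 105 knots = 54.0 m/s
Geostrophic balance rearranged: |∂P/∂n| = f ρ V_g
|∂P/∂n| = 8.98×10⁻⁵ × 0.935 × 54.0 = 4.53×10⁻³ Pa/m

4.53×10⁻³ Pa/m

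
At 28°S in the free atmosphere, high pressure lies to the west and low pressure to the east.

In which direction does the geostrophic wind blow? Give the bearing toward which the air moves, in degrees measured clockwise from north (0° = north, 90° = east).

The pressure-gradient force points toward the east (bearing 090°).
Geostrophic balance: in the Southern Hemisphere the Coriolis force deflects motion to the left, so the geostrophic wind blows 90° to the left of the pressure-gradient force (low pressure on the right).
Rotating 090° by 90° counterclockwise gives 000° — the wind blows toward the north.

000°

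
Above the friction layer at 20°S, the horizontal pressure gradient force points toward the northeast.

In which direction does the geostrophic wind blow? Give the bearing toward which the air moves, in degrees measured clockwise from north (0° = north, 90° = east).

The pressure-gradient force points toward the northeast (bearing 045°).
Geostrophic balance: in the Southern Hemisphere the Coriolis force deflects motion to the left, so the geostrophic wind blows 90° to the left of the pressure-gradient force (low pressure on the right).
Rotating 045° by 90° counterclockwise gives 315° — the wind blows toward the northwest.

315°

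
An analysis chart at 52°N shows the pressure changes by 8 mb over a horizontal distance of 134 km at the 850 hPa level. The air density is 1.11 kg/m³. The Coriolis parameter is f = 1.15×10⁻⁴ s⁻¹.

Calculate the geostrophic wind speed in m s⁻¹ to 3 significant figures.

Pressure gradient: |∂P/∂n| = 800 Pa / 134000 m = 5.97×10⁻³ Pa/m
Geostrophic balance (pressure-gradient force = Coriolis force):
V_g = (1/(fρ)) |∂P/∂n| = 5.97×10⁻³ / (1.15×10⁻⁴ × 1.11) = 46.8 m/s

46.8 m s⁻¹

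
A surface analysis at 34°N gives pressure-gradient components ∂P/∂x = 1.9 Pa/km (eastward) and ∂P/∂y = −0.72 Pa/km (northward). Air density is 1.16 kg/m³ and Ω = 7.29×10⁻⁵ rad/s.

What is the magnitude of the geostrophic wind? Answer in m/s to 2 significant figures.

Coriolis parameter at 34°N:
f = 2Ω sin φ = 2 × 7.29×10⁻⁵ × sin 34° = 8.15×10⁻⁵ s⁻¹
Component geostrophic relations (x east, y north):
u_g = −(1/(fρ)) ∂P/∂y,  v_g = (1/(fρ)) ∂P/∂x
u_g = −(−0.72×10⁻³)/(8.15×10⁻⁵ × 1.16) = 7.61 m/s;  v_g = (1.9×10⁻³)/(8.15×10⁻⁵ × 1.16) = 20.1 m/s
|V_g| = √(u_g² + v_g²) = 21.5 m/s

21 m/s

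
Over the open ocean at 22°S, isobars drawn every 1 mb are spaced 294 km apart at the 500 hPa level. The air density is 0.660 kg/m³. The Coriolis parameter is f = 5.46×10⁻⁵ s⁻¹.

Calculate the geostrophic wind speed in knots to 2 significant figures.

18 knots

Pressure gradient: |∂P/∂n| = 100 Pa / 294000 m = 3.40×10⁻⁴ Pa/m
Geostrophic balance (pressure-gradient force = Coriolis force):
V_g = (1/(fρ)) |∂P/∂n| = 3.40×10⁻⁴ / (5.46×10⁻⁵ × 0.660) = 9.44 m/s
Converting: 9.44 m/s × 1.944 = 18 knots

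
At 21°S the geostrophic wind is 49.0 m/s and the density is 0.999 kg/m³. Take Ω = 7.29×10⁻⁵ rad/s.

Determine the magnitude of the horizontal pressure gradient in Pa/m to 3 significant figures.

Coriolis parameter at 21°S:
f = 2Ω sin φ = 2 × 7.29×10⁻⁵ × sin 21° = 5.23×10⁻⁵ s⁻¹
Geostrophic balance rearranged: |∂P/∂n| = f ρ V_g
|∂P/∂n| = 5.23×10⁻⁵ × 0.999 × 49.0 = 2.56×10⁻³ Pa/m

2.56×10⁻³ Pa/m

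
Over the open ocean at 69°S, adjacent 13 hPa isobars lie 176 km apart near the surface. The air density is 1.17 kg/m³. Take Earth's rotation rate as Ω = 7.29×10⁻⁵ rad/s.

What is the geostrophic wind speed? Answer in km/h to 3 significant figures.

Coriolis parameter at 69°S:
f = 2Ω sin φ = 2 × 7.29×10⁻⁵ × sin 69° = 1.36×10⁻⁴ s⁻¹
Pressure gradient: |∂P/∂n| = 1300 Pa / 176000 m = 7.39×10⁻³ Pa/m
Geostrophic balance (pressure-gradient force = Coriolis force):
V_g = (1/(fρ)) |∂P/∂n| = 7.39×10⁻³ / (1.36×10⁻⁴ × 1.17) = 46.4 m/s
Converting: 46.4 m/s × 3.6 = 167 km/h

167 km/h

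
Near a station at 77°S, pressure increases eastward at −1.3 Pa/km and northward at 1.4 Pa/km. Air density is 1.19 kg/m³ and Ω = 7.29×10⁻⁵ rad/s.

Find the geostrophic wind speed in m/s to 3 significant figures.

11.3 m/s

Coriolis parameter at 77°S:
f = 2Ω sin φ = 2 × 7.29×10⁻⁵ × sin 77° = 1.42×10⁻⁴ s⁻¹
In the Southern Hemisphere f is negative: f = −1.42×10⁻⁴ s⁻¹.
Component geostrophic relations (x east, y north):
u_g = −(1/(fρ)) ∂P/∂y,  v_g = (1/(fρ)) ∂P/∂x
u_g = −(1.4×10⁻³)/(−1.42×10⁻⁴ × 1.19) = 8.28 m/s;  v_g = (−1.3×10⁻³)/(−1.42×10⁻⁴ × 1.19) = 7.69 m/s
|V_g| = √(u_g² + v_g²) = 11.3 m/s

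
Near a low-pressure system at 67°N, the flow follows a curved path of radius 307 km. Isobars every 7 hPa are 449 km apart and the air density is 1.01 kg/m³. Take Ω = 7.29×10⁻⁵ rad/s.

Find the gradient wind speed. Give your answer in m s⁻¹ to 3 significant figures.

Coriolis parameter at 67°N:
f = 2Ω sin φ = 2 × 7.29×10⁻⁵ × sin 67° = 1.34×10⁻⁴ s⁻¹
Pressure gradient: |∂P/∂n| = 700 Pa / 449000 m = 1.56×10⁻³ Pa/m
Geostrophic speed: V_g = |∂P/∂n|/(fρ) = 1.56×10⁻³/(1.34×10⁻⁴ × 1.01) = 11.5 m/s
Around a low, centrifugal force acts outward with Coriolis, so pressure-gradient force balances both:
(1/ρ)|∂P/∂n| = fV + V²/R  →  V² + fR·V − fR·V_g = 0
With fR = 1.34×10⁻⁴ × 307×10³ m = 41.2 m/s:
V = [−fR + √((fR)² + 4 fR V_g)]/2 = [−41.2 + √(41.2² + 4×41.2×11.5)]/2 = 9.37 m/s
Subgeostrophic (V < V_g = 11.5 m/s), as expected around a low.

9.37 m s⁻¹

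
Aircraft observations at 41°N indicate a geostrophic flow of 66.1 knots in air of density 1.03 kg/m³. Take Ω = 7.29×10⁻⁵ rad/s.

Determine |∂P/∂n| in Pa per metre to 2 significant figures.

Coriolis parameter at 41°N:
f = 2Ω sin φ = 2 × 7.29×10⁻⁵ × sin 41° = 9.57×10⁻⁵ s⁻¹
Wind speed in SI: 66.1 knots = 34.0 m/s
Geostrophic balance rearranged: |∂P/∂n| = f ρ V_g
|∂P/∂n| = 9.57×10⁻⁵ × 1.03 × 34.0 = 3.35×10⁻³ Pa/m

3.4×10⁻³ Pa/m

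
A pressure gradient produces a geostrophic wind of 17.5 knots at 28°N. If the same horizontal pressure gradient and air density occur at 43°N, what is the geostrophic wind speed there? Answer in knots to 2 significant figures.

12 knots

With the same pressure gradient and density, V_g ∝ 1/f ∝ 1/sin φ.
V₂ = V₁ · sin φ₁ / sin φ₂ = 17.5 × sin 28° / sin 43°
V₂ = 17.5 × 0.4695/0.6820 = 12 knots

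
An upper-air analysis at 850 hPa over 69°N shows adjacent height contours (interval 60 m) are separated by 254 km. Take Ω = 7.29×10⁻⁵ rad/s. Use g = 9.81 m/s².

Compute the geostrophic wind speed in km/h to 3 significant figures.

Coriolis parameter at 69°N:
f = 2Ω sin φ = 2 × 7.29×10⁻⁵ × sin 69° = 1.36×10⁻⁴ s⁻¹
Height gradient: |∂Z/∂n| = 60 m / 254000 m = 2.36×10⁻⁴
On a pressure surface, geostrophic balance gives V_g = (g/f)|∂Z/∂n|:
V_g = 9.81 × 2.36×10⁻⁴ / 1.36×10⁻⁴ = 17.0 m/s
Converting: 17.0 m/s × 3.6 = 61.3 km/h

61.3 km/h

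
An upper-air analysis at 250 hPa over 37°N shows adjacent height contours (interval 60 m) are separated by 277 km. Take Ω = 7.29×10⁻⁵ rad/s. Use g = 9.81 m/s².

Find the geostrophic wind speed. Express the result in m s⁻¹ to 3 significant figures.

24.2 m s⁻¹

Coriolis parameter at 37°N:
f = 2Ω sin φ = 2 × 7.29×10⁻⁵ × sin 37° = 8.77×10⁻⁵ s⁻¹
Height gradient: |∂Z/∂n| = 60 m / 277000 m = 2.17×10⁻⁴
On a pressure surface, geostrophic balance gives V_g = (g/f)|∂Z/∂n|:
V_g = 9.81 × 2.17×10⁻⁴ / 8.77×10⁻⁵ = 24.2 m/s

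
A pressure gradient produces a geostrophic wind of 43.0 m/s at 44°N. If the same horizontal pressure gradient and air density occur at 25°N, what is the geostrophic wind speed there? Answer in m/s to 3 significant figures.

With the same pressure gradient and density, V_g ∝ 1/f ∝ 1/sin φ.
V₂ = V₁ · sin φ₁ / sin φ₂ = 43.0 × sin 44° / sin 25°
V₂ = 43.0 × 0.6947/0.4226 = 70.7 m/s

70.7 m/s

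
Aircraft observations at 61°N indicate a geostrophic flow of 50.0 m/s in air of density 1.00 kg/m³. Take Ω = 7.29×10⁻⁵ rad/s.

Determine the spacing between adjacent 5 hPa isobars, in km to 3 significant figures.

Coriolis parameter at 61°N:
f = 2Ω sin φ = 2 × 7.29×10⁻⁵ × sin 61° = 1.28×10⁻⁴ s⁻¹
Geostrophic balance rearranged: |∂P/∂n| = f ρ V_g
|∂P/∂n| = 1.28×10⁻⁴ × 1.00 × 50.0 = 6.38×10⁻³ Pa/m
Isobar spacing: Δn = ΔP/|∂P/∂n| = 500 Pa / 6.38×10⁻³ Pa/m = 78419 m ≈ 78.4 km

78.4 km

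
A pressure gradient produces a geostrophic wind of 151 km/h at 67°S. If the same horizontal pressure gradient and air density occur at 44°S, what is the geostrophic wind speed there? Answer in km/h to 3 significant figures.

200 km/h

With the same pressure gradient and density, V_g ∝ 1/f ∝ 1/sin φ.
V₂ = V₁ · sin φ₁ / sin φ₂ = 151 × sin 67° / sin 44°
V₂ = 151 × 0.9205/0.6947 = 200 km/h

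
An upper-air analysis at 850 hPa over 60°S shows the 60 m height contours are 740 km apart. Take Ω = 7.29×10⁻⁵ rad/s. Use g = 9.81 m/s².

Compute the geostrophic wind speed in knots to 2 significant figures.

12 knots

Coriolis parameter at 60°S:
f = 2Ω sin φ = 2 × 7.29×10⁻⁵ × sin 60° = 1.26×10⁻⁴ s⁻¹
Height gradient: |∂Z/∂n| = 60 m / 740000 m = 8.11×10⁻⁵
On a pressure surface, geostrophic balance gives V_g = (g/f)|∂Z/∂n|:
V_g = 9.81 × 8.11×10⁻⁵ / 1.26×10⁻⁴ = 6.30 m/s
Converting: 6.30 m/s × 1.944 = 12 knots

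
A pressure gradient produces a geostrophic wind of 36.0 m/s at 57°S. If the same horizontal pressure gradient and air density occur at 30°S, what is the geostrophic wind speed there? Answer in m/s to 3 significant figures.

With the same pressure gradient and density, V_g ∝ 1/f ∝ 1/sin φ.
V₂ = V₁ · sin φ₁ / sin φ₂ = 36.0 × sin 57° / sin 30°
V₂ = 36.0 × 0.8387/0.5000 = 60.4 m/s

60.4 m/s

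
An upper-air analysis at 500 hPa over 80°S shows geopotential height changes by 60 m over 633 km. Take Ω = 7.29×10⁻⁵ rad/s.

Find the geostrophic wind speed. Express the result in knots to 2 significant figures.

13 knots

Coriolis parameter at 80°S:
f = 2Ω sin φ = 2 × 7.29×10⁻⁵ × sin 80° = 1.44×10⁻⁴ s⁻¹
Height gradient: |∂Z/∂n| = 60 m / 633000 m = 9.48×10⁻⁵
On a pressure surface, geostrophic balance gives V_g = (g/f)|∂Z/∂n|:
V_g = 9.81 × 9.48×10⁻⁵ / 1.44×10⁻⁴ = 6.48 m/s
Converting: 6.48 m/s × 1.944 = 13 knots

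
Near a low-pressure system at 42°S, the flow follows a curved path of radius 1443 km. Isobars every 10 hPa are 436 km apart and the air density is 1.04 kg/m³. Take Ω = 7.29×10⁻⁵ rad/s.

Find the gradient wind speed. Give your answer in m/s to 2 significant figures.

20 m/s

Coriolis parameter at 42°S:
f = 2Ω sin φ = 2 × 7.29×10⁻⁵ × sin 42° = 9.76×10⁻⁵ s⁻¹
Pressure gradient: |∂P/∂n| = 1000 Pa / 436000 m = 2.29×10⁻³ Pa/m
Geostrophic speed: V_g = |∂P/∂n|/(fρ) = 2.29×10⁻³/(9.76×10⁻⁵ × 1.04) = 22.6 m/s
Around a low, centrifugal force acts outward with Coriolis, so pressure-gradient force balances both:
(1/ρ)|∂P/∂n| = fV + V²/R  →  V² + fR·V − fR·V_g = 0
With fR = 9.76×10⁻⁵ × 1443×10³ m = 141 m/s:
V = [−fR + √((fR)² + 4 fR V_g)]/2 = [−141 + √(141² + 4×141×22.6)]/2 = 19.8 m/s
Subgeostrophic (V < V_g = 22.6 m/s), as expected around a low.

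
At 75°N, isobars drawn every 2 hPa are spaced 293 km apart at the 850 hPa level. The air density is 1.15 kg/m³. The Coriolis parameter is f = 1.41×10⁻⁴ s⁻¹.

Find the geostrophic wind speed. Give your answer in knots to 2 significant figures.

8.2 knots

Pressure gradient: |∂P/∂n| = 200 Pa / 293000 m = 6.83×10⁻⁴ Pa/m
Geostrophic balance (pressure-gradient force = Coriolis force):
V_g = (1/(fρ)) |∂P/∂n| = 6.83×10⁻⁴ / (1.41×10⁻⁴ × 1.15) = 4.21 m/s
Converting: 4.21 m/s × 1.944 = 8.2 knots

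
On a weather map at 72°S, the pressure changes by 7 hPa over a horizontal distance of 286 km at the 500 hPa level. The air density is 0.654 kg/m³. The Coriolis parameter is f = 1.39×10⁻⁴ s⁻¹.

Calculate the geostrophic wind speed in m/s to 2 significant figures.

Pressure gradient: |∂P/∂n| = 700 Pa / 286000 m = 2.45×10⁻³ Pa/m
Geostrophic balance (pressure-gradient force = Coriolis force):
V_g = (1/(fρ)) |∂P/∂n| = 2.45×10⁻³ / (1.39×10⁻⁴ × 0.654) = 26.9 m/s

27 m/s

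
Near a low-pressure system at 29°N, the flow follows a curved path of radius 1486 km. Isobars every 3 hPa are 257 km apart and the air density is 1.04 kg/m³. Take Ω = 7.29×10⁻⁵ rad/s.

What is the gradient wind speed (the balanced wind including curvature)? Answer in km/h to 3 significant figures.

Coriolis parameter at 29°N:
f = 2Ω sin φ = 2 × 7.29×10⁻⁵ × sin 29° = 7.07×10⁻⁵ s⁻¹
Pressure gradient: |∂P/∂n| = 300 Pa / 257000 m = 1.17×10⁻³ Pa/m
Geostrophic speed: V_g = |∂P/∂n|/(fρ) = 1.17×10⁻³/(7.07×10⁻⁵ × 1.04) = 15.9 m/s
Around a low, centrifugal force acts outward with Coriolis, so pressure-gradient force balances both:
(1/ρ)|∂P/∂n| = fV + V²/R  →  V² + fR·V − fR·V_g = 0
With fR = 7.07×10⁻⁵ × 1486×10³ m = 105 m/s:
V = [−fR + √((fR)² + 4 fR V_g)]/2 = [−105 + √(105² + 4×105×15.9)]/2 = 14 m/s
Subgeostrophic (V < V_g = 15.9 m/s), as expected around a low.
Converting: 14 m/s × 3.6 = 50.4 km/h

50.4 km/h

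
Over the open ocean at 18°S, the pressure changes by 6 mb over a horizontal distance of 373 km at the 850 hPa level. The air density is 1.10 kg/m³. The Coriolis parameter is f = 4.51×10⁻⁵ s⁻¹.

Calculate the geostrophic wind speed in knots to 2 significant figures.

63 knots

Pressure gradient: |∂P/∂n| = 600 Pa / 373000 m = 1.61×10⁻³ Pa/m
Geostrophic balance (pressure-gradient force = Coriolis force):
V_g = (1/(fρ)) |∂P/∂n| = 1.61×10⁻³ / (4.51×10⁻⁵ × 1.10) = 32.4 m/s
Converting: 32.4 m/s × 1.944 = 63 knots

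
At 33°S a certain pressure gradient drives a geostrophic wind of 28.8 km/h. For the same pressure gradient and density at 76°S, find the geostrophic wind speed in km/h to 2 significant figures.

16 km/h

With the same pressure gradient and density, V_g ∝ 1/f ∝ 1/sin φ.
V₂ = V₁ · sin φ₁ / sin φ₂ = 28.8 × sin 33° / sin 76°
V₂ = 28.8 × 0.5446/0.9703 = 16 km/h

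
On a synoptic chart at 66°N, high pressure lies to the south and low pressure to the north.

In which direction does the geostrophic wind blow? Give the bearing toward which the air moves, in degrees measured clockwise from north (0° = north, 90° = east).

090°

The pressure-gradient force points toward the north (bearing 000°).
Geostrophic balance: in the Northern Hemisphere the Coriolis force deflects motion to the right, so the geostrophic wind blows 90° to the right of the pressure-gradient force (low pressure on the left).
Rotating 000° by 90° clockwise gives 090° — the wind blows toward the east.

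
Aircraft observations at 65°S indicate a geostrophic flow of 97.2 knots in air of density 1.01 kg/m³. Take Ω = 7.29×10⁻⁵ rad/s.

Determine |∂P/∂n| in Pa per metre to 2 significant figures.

6.7×10⁻³ Pa/m

Coriolis parameter at 65°S:
f = 2Ω sin φ = 2 × 7.29×10⁻⁵ × sin 65° = 1.32×10⁻⁴ s⁻¹
Wind speed in SI: 97.2 knots = 50.0 m/s
Geostrophic balance rearranged: |∂P/∂n| = f ρ V_g
|∂P/∂n| = 1.32×10⁻⁴ × 1.01 × 50.0 = 6.67×10⁻³ Pa/m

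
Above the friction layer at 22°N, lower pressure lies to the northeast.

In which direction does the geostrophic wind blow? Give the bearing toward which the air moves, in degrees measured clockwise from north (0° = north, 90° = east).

The pressure-gradient force points toward the northeast (bearing 045°).
Geostrophic balance: in the Northern Hemisphere the Coriolis force deflects motion to the right, so the geostrophic wind blows 90° to the right of the pressure-gradient force (low pressure on the left).
Rotating 045° by 90° clockwise gives 135° — the wind blows toward the southeast.

135°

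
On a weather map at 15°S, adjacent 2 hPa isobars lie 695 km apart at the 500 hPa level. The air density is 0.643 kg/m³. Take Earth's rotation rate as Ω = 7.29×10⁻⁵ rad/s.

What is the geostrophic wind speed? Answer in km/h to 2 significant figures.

43 km/h

Coriolis parameter at 15°S:
f = 2Ω sin φ = 2 × 7.29×10⁻⁵ × sin 15° = 3.77×10⁻⁵ s⁻¹
Pressure gradient: |∂P/∂n| = 200 Pa / 695000 m = 2.88×10⁻⁴ Pa/m
Geostrophic balance (pressure-gradient force = Coriolis force):
V_g = (1/(fρ)) |∂P/∂n| = 2.88×10⁻⁴ / (3.77×10⁻⁵ × 0.643) = 11.9 m/s
Converting: 11.9 m/s × 3.6 = 43 km/h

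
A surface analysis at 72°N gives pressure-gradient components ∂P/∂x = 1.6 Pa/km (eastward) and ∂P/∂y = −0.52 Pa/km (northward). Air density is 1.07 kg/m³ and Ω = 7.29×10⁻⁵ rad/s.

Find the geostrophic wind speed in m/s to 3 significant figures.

Coriolis parameter at 72°N:
f = 2Ω sin φ = 2 × 7.29×10⁻⁵ × sin 72° = 1.39×10⁻⁴ s⁻¹
Component geostrophic relations (x east, y north):
u_g = −(1/(fρ)) ∂P/∂y,  v_g = (1/(fρ)) ∂P/∂x
u_g = −(−0.52×10⁻³)/(1.39×10⁻⁴ × 1.07) = 3.50 m/s;  v_g = (1.6×10⁻³)/(1.39×10⁻⁴ × 1.07) = 10.8 m/s
|V_g| = √(u_g² + v_g²) = 11.3 m/s

11.3 m/s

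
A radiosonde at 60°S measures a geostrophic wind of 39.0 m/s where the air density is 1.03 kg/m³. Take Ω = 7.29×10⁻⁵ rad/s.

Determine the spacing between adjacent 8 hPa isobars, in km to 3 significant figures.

158 km

Coriolis parameter at 60°S:
f = 2Ω sin φ = 2 × 7.29×10⁻⁵ × sin 60° = 1.26×10⁻⁴ s⁻¹
Geostrophic balance rearranged: |∂P/∂n| = f ρ V_g
|∂P/∂n| = 1.26×10⁻⁴ × 1.03 × 39.0 = 5.07×10⁻³ Pa/m
Isobar spacing: Δn = ΔP/|∂P/∂n| = 800 Pa / 5.07×10⁻³ Pa/m = 157725 m ≈ 158 km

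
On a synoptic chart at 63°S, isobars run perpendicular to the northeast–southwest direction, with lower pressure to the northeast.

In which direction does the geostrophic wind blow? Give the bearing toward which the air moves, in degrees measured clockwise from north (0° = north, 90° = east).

The pressure-gradient force points toward the northeast (bearing 045°).
Geostrophic balance: in the Southern Hemisphere the Coriolis force deflects motion to the left, so the geostrophic wind blows 90° to the left of the pressure-gradient force (low pressure on the right).
Rotating 045° by 90° counterclockwise gives 315° — the wind blows toward the northwest.

315°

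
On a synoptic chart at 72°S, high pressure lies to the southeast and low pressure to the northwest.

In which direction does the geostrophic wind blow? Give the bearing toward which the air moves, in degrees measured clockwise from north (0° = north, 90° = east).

The pressure-gradient force points toward the northwest (bearing 315°).
Geostrophic balance: in the Southern Hemisphere the Coriolis force deflects motion to the left, so the geostrophic wind blows 90° to the left of the pressure-gradient force (low pressure on the right).
Rotating 315° by 90° counterclockwise gives 225° — the wind blows toward the southwest.

225°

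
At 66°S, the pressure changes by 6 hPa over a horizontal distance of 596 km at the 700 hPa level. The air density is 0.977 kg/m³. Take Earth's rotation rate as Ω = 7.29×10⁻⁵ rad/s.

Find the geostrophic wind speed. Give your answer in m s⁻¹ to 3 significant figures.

Coriolis parameter at 66°S:
f = 2Ω sin φ = 2 × 7.29×10⁻⁵ × sin 66° = 1.33×10⁻⁴ s⁻¹
Pressure gradient: |∂P/∂n| = 600 Pa / 596000 m = 1.01×10⁻³ Pa/m
Geostrophic balance (pressure-gradient force = Coriolis force):
V_g = (1/(fρ)) |∂P/∂n| = 1.01×10⁻³ / (1.33×10⁻⁴ × 0.977) = 7.74 m/s

7.74 m s⁻¹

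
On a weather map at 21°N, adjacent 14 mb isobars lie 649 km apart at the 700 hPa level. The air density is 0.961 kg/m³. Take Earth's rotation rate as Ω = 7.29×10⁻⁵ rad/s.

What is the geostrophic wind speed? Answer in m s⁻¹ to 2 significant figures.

43 m s⁻¹

Coriolis parameter at 21°N:
f = 2Ω sin φ = 2 × 7.29×10⁻⁵ × sin 21° = 5.23×10⁻⁵ s⁻¹
Pressure gradient: |∂P/∂n| = 1400 Pa / 649000 m = 2.16×10⁻³ Pa/m
Geostrophic balance (pressure-gradient force = Coriolis force):
V_g = (1/(fρ)) |∂P/∂n| = 2.16×10⁻³ / (5.23×10⁻⁵ × 0.961) = 43.0 m/s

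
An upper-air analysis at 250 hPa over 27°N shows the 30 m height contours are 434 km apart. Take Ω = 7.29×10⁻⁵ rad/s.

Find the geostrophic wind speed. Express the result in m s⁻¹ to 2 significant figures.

10 m s⁻¹

Coriolis parameter at 27°N:
f = 2Ω sin φ = 2 × 7.29×10⁻⁵ × sin 27° = 6.62×10⁻⁵ s⁻¹
Height gradient: |∂Z/∂n| = 30 m / 434000 m = 6.91×10⁻⁵
On a pressure surface, geostrophic balance gives V_g = (g/f)|∂Z/∂n|:
V_g = 9.81 × 6.91×10⁻⁵ / 6.62×10⁻⁵ = 10.2 m/s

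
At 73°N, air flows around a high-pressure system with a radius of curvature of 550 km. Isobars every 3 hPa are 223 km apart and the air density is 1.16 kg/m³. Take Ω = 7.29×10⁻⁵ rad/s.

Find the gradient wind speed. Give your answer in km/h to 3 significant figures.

Coriolis parameter at 73°N:
f = 2Ω sin φ = 2 × 7.29×10⁻⁵ × sin 73° = 1.39×10⁻⁴ s⁻¹
Pressure gradient: |∂P/∂n| = 300 Pa / 223000 m = 1.35×10⁻³ Pa/m
Geostrophic speed: V_g = |∂P/∂n|/(fρ) = 1.35×10⁻³/(1.39×10⁻⁴ × 1.16) = 8.32 m/s
Around a high, pressure-gradient force acts outward with centrifugal, so Coriolis balances both:
fV = (1/ρ)|∂P/∂n| + V²/R  →  V² − fR·V + fR·V_g = 0
With fR = 1.39×10⁻⁴ × 550×10³ m = 76.7 m/s:
V = [fR − √((fR)² − 4 fR V_g)]/2 = [76.7 − √(76.7² − 4×76.7×8.32)]/2 = 9.49 m/s
Supergeostrophic (V > V_g = 8.32 m/s), as expected around a high.
Converting: 9.49 m/s × 3.6 = 34.2 km/h

34.2 km/h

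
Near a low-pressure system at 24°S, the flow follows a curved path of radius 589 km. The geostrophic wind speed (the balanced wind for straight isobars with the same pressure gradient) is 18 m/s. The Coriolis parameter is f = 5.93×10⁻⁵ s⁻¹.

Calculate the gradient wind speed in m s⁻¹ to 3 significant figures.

Around a low, centrifugal force acts outward with Coriolis, so pressure-gradient force balances both:
(1/ρ)|∂P/∂n| = fV + V²/R  →  V² + fR·V − fR·V_g = 0
With fR = 5.93×10⁻⁵ × 589×10³ m = 34.9 m/s:
V = [−fR + √((fR)² + 4 fR V_g)]/2 = [−34.9 + √(34.9² + 4×34.9×18)]/2 = 13.1 m/s
Subgeostrophic (V < V_g = 18 m/s), as expected around a low.

13.1 m s⁻¹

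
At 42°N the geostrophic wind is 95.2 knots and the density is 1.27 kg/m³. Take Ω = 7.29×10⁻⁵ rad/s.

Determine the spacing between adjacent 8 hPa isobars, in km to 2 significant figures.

130 km

Coriolis parameter at 42°N:
f = 2Ω sin φ = 2 × 7.29×10⁻⁵ × sin 42° = 9.76×10⁻⁵ s⁻¹
Wind speed in SI: 95.2 knots = 49.0 m/s
Geostrophic balance rearranged: |∂P/∂n| = f ρ V_g
|∂P/∂n| = 9.76×10⁻⁵ × 1.27 × 49.0 = 6.07×10⁻³ Pa/m
Isobar spacing: Δn = ΔP/|∂P/∂n| = 800 Pa / 6.07×10⁻³ Pa/m = 131839 m ≈ 130 km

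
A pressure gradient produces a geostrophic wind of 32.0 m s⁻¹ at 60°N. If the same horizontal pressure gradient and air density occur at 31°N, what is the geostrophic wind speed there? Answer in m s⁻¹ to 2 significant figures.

With the same pressure gradient and density, V_g ∝ 1/f ∝ 1/sin φ.
V₂ = V₁ · sin φ₁ / sin φ₂ = 32.0 × sin 60° / sin 31°
V₂ = 32.0 × 0.8660/0.5150 = 54 m s⁻¹

54 m s⁻¹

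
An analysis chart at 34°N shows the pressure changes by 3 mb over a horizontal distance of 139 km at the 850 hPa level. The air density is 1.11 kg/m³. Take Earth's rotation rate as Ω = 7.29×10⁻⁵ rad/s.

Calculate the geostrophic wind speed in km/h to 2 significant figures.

86 km/h

Coriolis parameter at 34°N:
f = 2Ω sin φ = 2 × 7.29×10⁻⁵ × sin 34° = 8.15×10⁻⁵ s⁻¹
Pressure gradient: |∂P/∂n| = 300 Pa / 139000 m = 2.16×10⁻³ Pa/m
Geostrophic balance (pressure-gradient force = Coriolis force):
V_g = (1/(fρ)) |∂P/∂n| = 2.16×10⁻³ / (8.15×10⁻⁵ × 1.11) = 23.8 m/s
Converting: 23.8 m/s × 3.6 = 86 km/h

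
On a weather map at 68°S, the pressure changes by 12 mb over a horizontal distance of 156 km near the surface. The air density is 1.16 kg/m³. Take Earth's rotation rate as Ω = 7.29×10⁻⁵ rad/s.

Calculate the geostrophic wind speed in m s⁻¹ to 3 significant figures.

49.1 m s⁻¹

Coriolis parameter at 68°S:
f = 2Ω sin φ = 2 × 7.29×10⁻⁵ × sin 68° = 1.35×10⁻⁴ s⁻¹
Pressure gradient: |∂P/∂n| = 1200 Pa / 156000 m = 7.69×10⁻³ Pa/m
Geostrophic balance (pressure-gradient force = Coriolis force):
V_g = (1/(fρ)) |∂P/∂n| = 7.69×10⁻³ / (1.35×10⁻⁴ × 1.16) = 49.1 m/s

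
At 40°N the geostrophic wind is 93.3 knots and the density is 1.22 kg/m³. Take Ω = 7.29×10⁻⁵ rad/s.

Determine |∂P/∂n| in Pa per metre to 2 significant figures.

Coriolis parameter at 40°N:
f = 2Ω sin φ = 2 × 7.29×10⁻⁵ × sin 40° = 9.37×10⁻⁵ s⁻¹
Wind speed in SI: 93.3 knots = 48.0 m/s
Geostrophic balance rearranged: |∂P/∂n| = f ρ V_g
|∂P/∂n| = 9.37×10⁻⁵ × 1.22 × 48.0 = 5.49×10⁻³ Pa/m

5.5×10⁻³ Pa/m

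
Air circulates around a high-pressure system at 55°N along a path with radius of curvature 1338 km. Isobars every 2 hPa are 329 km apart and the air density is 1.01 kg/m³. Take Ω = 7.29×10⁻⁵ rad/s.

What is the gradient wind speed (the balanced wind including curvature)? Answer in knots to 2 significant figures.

10 knots

Coriolis parameter at 55°N:
f = 2Ω sin φ = 2 × 7.29×10⁻⁵ × sin 55° = 1.19×10⁻⁴ s⁻¹
Pressure gradient: |∂P/∂n| = 200 Pa / 329000 m = 6.08×10⁻⁴ Pa/m
Geostrophic speed: V_g = |∂P/∂n|/(fρ) = 6.08×10⁻⁴/(1.19×10⁻⁴ × 1.01) = 5.04 m/s
Around a high, pressure-gradient force acts outward with centrifugal, so Coriolis balances both:
fV = (1/ρ)|∂P/∂n| + V²/R  →  V² − fR·V + fR·V_g = 0
With fR = 1.19×10⁻⁴ × 1338×10³ m = 160 m/s:
V = [fR − √((fR)² − 4 fR V_g)]/2 = [160 − √(160² − 4×160×5.04)]/2 = 5.21 m/s
Supergeostrophic (V > V_g = 5.04 m/s), as expected around a high.
Converting: 5.21 m/s × 1.944 = 10 knots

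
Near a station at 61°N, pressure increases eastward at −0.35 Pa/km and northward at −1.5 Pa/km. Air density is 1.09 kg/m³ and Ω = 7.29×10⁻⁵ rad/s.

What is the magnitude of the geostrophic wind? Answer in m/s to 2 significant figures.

11 m/s

Coriolis parameter at 61°N:
f = 2Ω sin φ = 2 × 7.29×10⁻⁵ × sin 61° = 1.28×10⁻⁴ s⁻¹
Component geostrophic relations (x east, y north):
u_g = −(1/(fρ)) ∂P/∂y,  v_g = (1/(fρ)) ∂P/∂x
u_g = −(−1.5×10⁻³)/(1.28×10⁻⁴ × 1.09) = 10.8 m/s;  v_g = (−0.35×10⁻³)/(1.28×10⁻⁴ × 1.09) = −2.52 m/s
|V_g| = √(u_g² + v_g²) = 11.1 m/s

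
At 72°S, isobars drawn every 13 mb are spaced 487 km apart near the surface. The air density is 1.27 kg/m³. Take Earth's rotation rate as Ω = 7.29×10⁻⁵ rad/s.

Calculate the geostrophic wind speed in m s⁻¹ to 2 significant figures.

Coriolis parameter at 72°S:
f = 2Ω sin φ = 2 × 7.29×10⁻⁵ × sin 72° = 1.39×10⁻⁴ s⁻¹
Pressure gradient: |∂P/∂n| = 1300 Pa / 487000 m = 2.67×10⁻³ Pa/m
Geostrophic balance (pressure-gradient force = Coriolis force):
V_g = (1/(fρ)) |∂P/∂n| = 2.67×10⁻³ / (1.39×10⁻⁴ × 1.27) = 15.2 m/s

15 m s⁻¹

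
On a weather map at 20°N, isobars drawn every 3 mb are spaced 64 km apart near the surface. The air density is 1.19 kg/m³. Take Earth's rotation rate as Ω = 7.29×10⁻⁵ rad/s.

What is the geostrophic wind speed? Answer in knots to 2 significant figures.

150 knots

Coriolis parameter at 20°N:
f = 2Ω sin φ = 2 × 7.29×10⁻⁵ × sin 20° = 4.99×10⁻⁵ s⁻¹
Pressure gradient: |∂P/∂n| = 300 Pa / 64000 m = 4.69×10⁻³ Pa/m
Geostrophic balance (pressure-gradient force = Coriolis force):
V_g = (1/(fρ)) |∂P/∂n| = 4.69×10⁻³ / (4.99×10⁻⁵ × 1.19) = 79.0 m/s
Converting: 79.0 m/s × 1.944 = 150 knots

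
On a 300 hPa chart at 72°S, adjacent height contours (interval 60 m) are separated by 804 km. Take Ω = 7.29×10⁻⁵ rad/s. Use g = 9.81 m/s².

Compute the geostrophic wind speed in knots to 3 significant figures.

Coriolis parameter at 72°S:
f = 2Ω sin φ = 2 × 7.29×10⁻⁵ × sin 72° = 1.39×10⁻⁴ s⁻¹
Height gradient: |∂Z/∂n| = 60 m / 804000 m = 7.46×10⁻⁵
On a pressure surface, geostrophic balance gives V_g = (g/f)|∂Z/∂n|:
V_g = 9.81 × 7.46×10⁻⁵ / 1.39×10⁻⁴ = 5.28 m/s
Converting: 5.28 m/s × 1.944 = 10.3 knots

10.3 knots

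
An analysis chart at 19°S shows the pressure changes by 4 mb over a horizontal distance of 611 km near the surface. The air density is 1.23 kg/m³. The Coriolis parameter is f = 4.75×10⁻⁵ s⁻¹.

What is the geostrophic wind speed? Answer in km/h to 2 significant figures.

40 km/h

Pressure gradient: |∂P/∂n| = 400 Pa / 611000 m = 6.55×10⁻⁴ Pa/m
Geostrophic balance (pressure-gradient force = Coriolis force):
V_g = (1/(fρ)) |∂P/∂n| = 6.55×10⁻⁴ / (4.75×10⁻⁵ × 1.23) = 11.2 m/s
Converting: 11.2 m/s × 3.6 = 40 km/h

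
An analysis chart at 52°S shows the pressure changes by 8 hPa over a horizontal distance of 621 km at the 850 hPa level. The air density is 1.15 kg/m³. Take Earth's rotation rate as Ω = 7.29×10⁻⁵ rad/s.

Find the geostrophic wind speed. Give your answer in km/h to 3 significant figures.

Coriolis parameter at 52°S:
f = 2Ω sin φ = 2 × 7.29×10⁻⁵ × sin 52° = 1.15×10⁻⁴ s⁻¹
Pressure gradient: |∂P/∂n| = 800 Pa / 621000 m = 1.29×10⁻³ Pa/m
Geostrophic balance (pressure-gradient force = Coriolis force):
V_g = (1/(fρ)) |∂P/∂n| = 1.29×10⁻³ / (1.15×10⁻⁴ × 1.15) = 9.75 m/s
Converting: 9.75 m/s × 3.6 = 35.1 km/h

35.1 km/h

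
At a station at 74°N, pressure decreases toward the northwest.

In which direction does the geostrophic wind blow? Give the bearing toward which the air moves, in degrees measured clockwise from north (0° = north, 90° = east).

The pressure-gradient force points toward the northwest (bearing 315°).
Geostrophic balance: in the Northern Hemisphere the Coriolis force deflects motion to the right, so the geostrophic wind blows 90° to the right of the pressure-gradient force (low pressure on the left).
Rotating 315° by 90° clockwise gives 045° — the wind blows toward the northeast.

045°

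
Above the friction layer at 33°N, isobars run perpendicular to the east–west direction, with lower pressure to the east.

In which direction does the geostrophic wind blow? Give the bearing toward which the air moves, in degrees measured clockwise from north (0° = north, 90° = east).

180°

The pressure-gradient force points toward the east (bearing 090°).
Geostrophic balance: in the Northern Hemisphere the Coriolis force deflects motion to the right, so the geostrophic wind blows 90° to the right of the pressure-gradient force (low pressure on the left).
Rotating 090° by 90° clockwise gives 180° — the wind blows toward the south.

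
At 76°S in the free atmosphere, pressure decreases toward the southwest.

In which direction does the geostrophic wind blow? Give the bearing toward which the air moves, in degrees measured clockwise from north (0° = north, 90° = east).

The pressure-gradient force points toward the southwest (bearing 225°).
Geostrophic balance: in the Southern Hemisphere the Coriolis force deflects motion to the left, so the geostrophic wind blows 90° to the left of the pressure-gradient force (low pressure on the right).
Rotating 225° by 90° counterclockwise gives 135° — the wind blows toward the southeast.

135°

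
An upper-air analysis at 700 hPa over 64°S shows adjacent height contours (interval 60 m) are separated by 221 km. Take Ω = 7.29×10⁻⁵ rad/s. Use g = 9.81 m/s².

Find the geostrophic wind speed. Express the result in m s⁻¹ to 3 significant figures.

Coriolis parameter at 64°S:
f = 2Ω sin φ = 2 × 7.29×10⁻⁵ × sin 64° = 1.31×10⁻⁴ s⁻¹
Height gradient: |∂Z/∂n| = 60 m / 221000 m = 2.71×10⁻⁴
On a pressure surface, geostrophic balance gives V_g = (g/f)|∂Z/∂n|:
V_g = 9.81 × 2.71×10⁻⁴ / 1.31×10⁻⁴ = 20.3 m/s

20.3 m s⁻¹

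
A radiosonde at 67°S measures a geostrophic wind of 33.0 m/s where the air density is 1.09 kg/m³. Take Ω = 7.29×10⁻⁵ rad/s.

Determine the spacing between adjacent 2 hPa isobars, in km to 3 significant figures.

Coriolis parameter at 67°S:
f = 2Ω sin φ = 2 × 7.29×10⁻⁵ × sin 67° = 1.34×10⁻⁴ s⁻¹
Geostrophic balance rearranged: |∂P/∂n| = f ρ V_g
|∂P/∂n| = 1.34×10⁻⁴ × 1.09 × 33.0 = 4.83×10⁻³ Pa/m
Isobar spacing: Δn = ΔP/|∂P/∂n| = 200 Pa / 4.83×10⁻³ Pa/m = 41429 m ≈ 41.4 km

41.4 km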